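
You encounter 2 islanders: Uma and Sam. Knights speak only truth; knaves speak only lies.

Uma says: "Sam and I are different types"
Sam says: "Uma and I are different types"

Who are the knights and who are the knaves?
Uma is a knave.
Sam is a knave.

Verification:
- Uma (knave) says "Sam and I are different types" - this is FALSE (a lie) because Uma is a knave and Sam is a knave.
- Sam (knave) says "Uma and I are different types" - this is FALSE (a lie) because Sam is a knave and Uma is a knave.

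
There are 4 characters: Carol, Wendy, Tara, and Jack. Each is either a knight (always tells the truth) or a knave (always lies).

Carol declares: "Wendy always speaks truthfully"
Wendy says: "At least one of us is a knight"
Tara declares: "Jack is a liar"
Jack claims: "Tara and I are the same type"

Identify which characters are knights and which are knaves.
Carol is a knight.
Wendy is a knight.
Tara is a knight.
Jack is a knave.

Verification:
- Carol (knight) says "Wendy always speaks truthfully" - this is TRUE because Wendy is a knight.
- Wendy (knight) says "At least one of us is a knight" - this is TRUE because Carol, Wendy, and Tara are knights.
- Tara (knight) says "Jack is a liar" - this is TRUE because Jack is a knave.
- Jack (knave) says "Tara and I are the same type" - this is FALSE (a lie) because Jack is a knave and Tara is a knight.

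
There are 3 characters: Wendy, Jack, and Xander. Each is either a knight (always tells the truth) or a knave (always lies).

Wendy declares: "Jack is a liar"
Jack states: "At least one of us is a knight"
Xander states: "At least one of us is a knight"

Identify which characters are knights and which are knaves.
Wendy is a knave.
Jack is a knight.
Xander is a knight.

Verification:
- Wendy (knave) says "Jack is a liar" - this is FALSE (a lie) because Jack is a knight.
- Jack (knight) says "At least one of us is a knight" - this is TRUE because Jack and Xander are knights.
- Xander (knight) says "At least one of us is a knight" - this is TRUE because Jack and Xander are knights.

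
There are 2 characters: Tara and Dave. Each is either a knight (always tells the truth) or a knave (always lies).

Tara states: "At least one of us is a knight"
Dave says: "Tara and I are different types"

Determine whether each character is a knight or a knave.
Tara is a knave.
Dave is a knave.

Verification:
- Tara (knave) says "At least one of us is a knight" - this is FALSE (a lie) because no one is a knight.
- Dave (knave) says "Tara and I are different types" - this is FALSE (a lie) because Dave is a knave and Tara is a knave.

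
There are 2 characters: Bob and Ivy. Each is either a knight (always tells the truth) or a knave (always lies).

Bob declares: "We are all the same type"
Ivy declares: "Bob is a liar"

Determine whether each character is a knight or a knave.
Bob is a knave.
Ivy is a knight.

Verification:
- Bob (knave) says "We are all the same type" - this is FALSE (a lie) because Ivy is a knight and Bob is a knave.
- Ivy (knight) says "Bob is a liar" - this is TRUE because Bob is a knave.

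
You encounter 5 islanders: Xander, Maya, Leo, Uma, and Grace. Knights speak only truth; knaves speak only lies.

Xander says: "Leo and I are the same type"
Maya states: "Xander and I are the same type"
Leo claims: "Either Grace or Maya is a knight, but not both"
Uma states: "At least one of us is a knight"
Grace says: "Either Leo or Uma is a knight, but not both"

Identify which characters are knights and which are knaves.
Xander is a knight.
Maya is a knight.
Leo is a knight.
Uma is a knight.
Grace is a knave.

Verification:
- Xander (knight) says "Leo and I are the same type" - this is TRUE because Xander is a knight and Leo is a knight.
- Maya (knight) says "Xander and I are the same type" - this is TRUE because Maya is a knight and Xander is a knight.
- Leo (knight) says "Either Grace or Maya is a knight, but not both" - this is TRUE because Grace is a knave and Maya is a knight.
- Uma (knight) says "At least one of us is a knight" - this is TRUE because Xander, Maya, Leo, and Uma are knights.
- Grace (knave) says "Either Leo or Uma is a knight, but not both" - this is FALSE (a lie) because Leo is a knight and Uma is a knight.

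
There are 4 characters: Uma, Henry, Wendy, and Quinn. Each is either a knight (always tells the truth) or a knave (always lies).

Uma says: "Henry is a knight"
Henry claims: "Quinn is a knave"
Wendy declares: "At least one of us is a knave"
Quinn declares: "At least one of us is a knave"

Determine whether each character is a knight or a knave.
Uma is a knave.
Henry is a knave.
Wendy is a knight.
Quinn is a knight.

Verification:
- Uma (knave) says "Henry is a knight" - this is FALSE (a lie) because Henry is a knave.
- Henry (knave) says "Quinn is a knave" - this is FALSE (a lie) because Quinn is a knight.
- Wendy (knight) says "At least one of us is a knave" - this is TRUE because Uma and Henry are knaves.
- Quinn (knight) says "At least one of us is a knave" - this is TRUE because Uma and Henry are knaves.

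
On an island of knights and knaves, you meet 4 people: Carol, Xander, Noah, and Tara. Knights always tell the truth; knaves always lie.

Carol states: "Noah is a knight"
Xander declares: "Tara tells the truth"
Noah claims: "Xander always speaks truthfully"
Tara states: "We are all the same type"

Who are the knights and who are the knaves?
Carol is a knight.
Xander is a knight.
Noah is a knight.
Tara is a knight.

Verification:
- Carol (knight) says "Noah is a knight" - this is TRUE because Noah is a knight.
- Xander (knight) says "Tara tells the truth" - this is TRUE because Tara is a knight.
- Noah (knight) says "Xander always speaks truthfully" - this is TRUE because Xander is a knight.
- Tara (knight) says "We are all the same type" - this is TRUE because Carol, Xander, Noah, and Tara are knights.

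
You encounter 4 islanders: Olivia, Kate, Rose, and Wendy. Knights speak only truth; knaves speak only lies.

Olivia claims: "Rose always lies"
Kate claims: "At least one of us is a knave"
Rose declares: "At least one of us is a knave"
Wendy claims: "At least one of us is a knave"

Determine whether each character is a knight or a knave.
Olivia is a knave.
Kate is a knight.
Rose is a knight.
Wendy is a knight.

Verification:
- Olivia (knave) says "Rose always lies" - this is FALSE (a lie) because Rose is a knight.
- Kate (knight) says "At least one of us is a knave" - this is TRUE because Olivia is a knave.
- Rose (knight) says "At least one of us is a knave" - this is TRUE because Olivia is a knave.
- Wendy (knight) says "At least one of us is a knave" - this is TRUE because Olivia is a knave.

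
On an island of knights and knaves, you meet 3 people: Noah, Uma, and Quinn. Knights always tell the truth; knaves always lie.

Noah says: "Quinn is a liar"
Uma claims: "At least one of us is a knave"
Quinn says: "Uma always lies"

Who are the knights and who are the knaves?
Noah is a knight.
Uma is a knight.
Quinn is a knave.

Verification:
- Noah (knight) says "Quinn is a liar" - this is TRUE because Quinn is a knave.
- Uma (knight) says "At least one of us is a knave" - this is TRUE because Quinn is a knave.
- Quinn (knave) says "Uma always lies" - this is FALSE (a lie) because Uma is a knight.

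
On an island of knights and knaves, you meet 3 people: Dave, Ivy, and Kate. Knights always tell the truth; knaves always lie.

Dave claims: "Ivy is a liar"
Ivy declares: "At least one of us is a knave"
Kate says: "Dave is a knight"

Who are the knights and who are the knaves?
Dave is a knave.
Ivy is a knight.
Kate is a knave.

Verification:
- Dave (knave) says "Ivy is a liar" - this is FALSE (a lie) because Ivy is a knight.
- Ivy (knight) says "At least one of us is a knave" - this is TRUE because Dave and Kate are knaves.
- Kate (knave) says "Dave is a knight" - this is FALSE (a lie) because Dave is a knave.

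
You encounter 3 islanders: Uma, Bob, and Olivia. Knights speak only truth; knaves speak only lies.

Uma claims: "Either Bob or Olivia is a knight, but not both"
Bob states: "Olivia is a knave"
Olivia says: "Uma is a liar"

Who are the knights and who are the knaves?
Uma is a knight.
Bob is a knight.
Olivia is a knave.

Verification:
- Uma (knight) says "Either Bob or Olivia is a knight, but not both" - this is TRUE because Bob is a knight and Olivia is a knave.
- Bob (knight) says "Olivia is a knave" - this is TRUE because Olivia is a knave.
- Olivia (knave) says "Uma is a liar" - this is FALSE (a lie) because Uma is a knight.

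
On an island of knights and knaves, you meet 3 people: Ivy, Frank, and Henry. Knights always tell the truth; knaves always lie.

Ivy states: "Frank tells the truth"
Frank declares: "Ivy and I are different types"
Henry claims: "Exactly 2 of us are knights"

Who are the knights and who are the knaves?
Ivy is a knave.
Frank is a knave.
Henry is a knave.

Verification:
- Ivy (knave) says "Frank tells the truth" - this is FALSE (a lie) because Frank is a knave.
- Frank (knave) says "Ivy and I are different types" - this is FALSE (a lie) because Frank is a knave and Ivy is a knave.
- Henry (knave) says "Exactly 2 of us are knights" - this is FALSE (a lie) because there are 0 knights.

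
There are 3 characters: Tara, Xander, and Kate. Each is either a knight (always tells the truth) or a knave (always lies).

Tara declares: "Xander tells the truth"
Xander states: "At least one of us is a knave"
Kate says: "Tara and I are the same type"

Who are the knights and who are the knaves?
Tara is a knight.
Xander is a knight.
Kate is a knave.

Verification:
- Tara (knight) says "Xander tells the truth" - this is TRUE because Xander is a knight.
- Xander (knight) says "At least one of us is a knave" - this is TRUE because Kate is a knave.
- Kate (knave) says "Tara and I are the same type" - this is FALSE (a lie) because Kate is a knave and Tara is a knight.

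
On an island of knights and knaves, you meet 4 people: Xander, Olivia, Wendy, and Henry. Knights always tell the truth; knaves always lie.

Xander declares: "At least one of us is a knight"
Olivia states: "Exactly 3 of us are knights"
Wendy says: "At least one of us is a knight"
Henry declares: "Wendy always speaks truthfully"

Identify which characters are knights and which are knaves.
Xander is a knave.
Olivia is a knave.
Wendy is a knave.
Henry is a knave.

Verification:
- Xander (knave) says "At least one of us is a knight" - this is FALSE (a lie) because no one is a knight.
- Olivia (knave) says "Exactly 3 of us are knights" - this is FALSE (a lie) because there are 0 knights.
- Wendy (knave) says "At least one of us is a knight" - this is FALSE (a lie) because no one is a knight.
- Henry (knave) says "Wendy always speaks truthfully" - this is FALSE (a lie) because Wendy is a knave.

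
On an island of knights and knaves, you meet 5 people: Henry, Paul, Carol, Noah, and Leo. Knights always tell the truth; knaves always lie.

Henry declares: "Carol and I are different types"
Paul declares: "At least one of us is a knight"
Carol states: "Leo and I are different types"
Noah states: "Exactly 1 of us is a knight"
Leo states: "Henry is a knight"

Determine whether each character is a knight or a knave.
Henry is a knave.
Paul is a knave.
Carol is a knave.
Noah is a knave.
Leo is a knave.

Verification:
- Henry (knave) says "Carol and I are different types" - this is FALSE (a lie) because Henry is a knave and Carol is a knave.
- Paul (knave) says "At least one of us is a knight" - this is FALSE (a lie) because no one is a knight.
- Carol (knave) says "Leo and I are different types" - this is FALSE (a lie) because Carol is a knave and Leo is a knave.
- Noah (knave) says "Exactly 1 of us is a knight" - this is FALSE (a lie) because there are 0 knights.
- Leo (knave) says "Henry is a knight" - this is FALSE (a lie) because Henry is a knave.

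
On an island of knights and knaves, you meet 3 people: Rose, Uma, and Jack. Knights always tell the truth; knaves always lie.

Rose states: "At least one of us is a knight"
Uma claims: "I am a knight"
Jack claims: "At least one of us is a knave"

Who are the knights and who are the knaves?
Rose is a knight.
Uma is a knave.
Jack is a knight.

Verification:
- Rose (knight) says "At least one of us is a knight" - this is TRUE because Rose and Jack are knights.
- Uma (knave) says "I am a knight" - this is FALSE (a lie) because Uma is a knave.
- Jack (knight) says "At least one of us is a knave" - this is TRUE because Uma is a knave.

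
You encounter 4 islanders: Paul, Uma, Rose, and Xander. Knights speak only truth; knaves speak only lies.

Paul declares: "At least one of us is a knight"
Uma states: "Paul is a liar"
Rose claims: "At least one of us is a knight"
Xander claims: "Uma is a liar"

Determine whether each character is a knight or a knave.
Paul is a knight.
Uma is a knave.
Rose is a knight.
Xander is a knight.

Verification:
- Paul (knight) says "At least one of us is a knight" - this is TRUE because Paul, Rose, and Xander are knights.
- Uma (knave) says "Paul is a liar" - this is FALSE (a lie) because Paul is a knight.
- Rose (knight) says "At least one of us is a knight" - this is TRUE because Paul, Rose, and Xander are knights.
- Xander (knight) says "Uma is a liar" - this is TRUE because Uma is a knave.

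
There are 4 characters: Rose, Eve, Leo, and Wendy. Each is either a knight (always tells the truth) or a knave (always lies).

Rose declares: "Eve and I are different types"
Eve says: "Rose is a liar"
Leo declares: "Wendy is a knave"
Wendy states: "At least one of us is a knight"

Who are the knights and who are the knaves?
Rose is a knight.
Eve is a knave.
Leo is a knave.
Wendy is a knight.

Verification:
- Rose (knight) says "Eve and I are different types" - this is TRUE because Rose is a knight and Eve is a knave.
- Eve (knave) says "Rose is a liar" - this is FALSE (a lie) because Rose is a knight.
- Leo (knave) says "Wendy is a knave" - this is FALSE (a lie) because Wendy is a knight.
- Wendy (knight) says "At least one of us is a knight" - this is TRUE because Rose and Wendy are knights.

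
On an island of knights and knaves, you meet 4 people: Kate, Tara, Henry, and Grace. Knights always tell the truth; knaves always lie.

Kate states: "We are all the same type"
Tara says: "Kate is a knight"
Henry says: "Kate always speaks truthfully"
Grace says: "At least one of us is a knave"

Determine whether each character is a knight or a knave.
Kate is a knave.
Tara is a knave.
Henry is a knave.
Grace is a knight.

Verification:
- Kate (knave) says "We are all the same type" - this is FALSE (a lie) because Grace is a knight and Kate, Tara, and Henry are knaves.
- Tara (knave) says "Kate is a knight" - this is FALSE (a lie) because Kate is a knave.
- Henry (knave) says "Kate always speaks truthfully" - this is FALSE (a lie) because Kate is a knave.
- Grace (knight) says "At least one of us is a knave" - this is TRUE because Kate, Tara, and Henry are knaves.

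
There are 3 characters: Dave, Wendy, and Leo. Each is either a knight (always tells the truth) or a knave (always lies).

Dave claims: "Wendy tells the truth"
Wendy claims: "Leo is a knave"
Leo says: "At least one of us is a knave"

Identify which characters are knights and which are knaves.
Dave is a knave.
Wendy is a knave.
Leo is a knight.

Verification:
- Dave (knave) says "Wendy tells the truth" - this is FALSE (a lie) because Wendy is a knave.
- Wendy (knave) says "Leo is a knave" - this is FALSE (a lie) because Leo is a knight.
- Leo (knight) says "At least one of us is a knave" - this is TRUE because Dave and Wendy are knaves.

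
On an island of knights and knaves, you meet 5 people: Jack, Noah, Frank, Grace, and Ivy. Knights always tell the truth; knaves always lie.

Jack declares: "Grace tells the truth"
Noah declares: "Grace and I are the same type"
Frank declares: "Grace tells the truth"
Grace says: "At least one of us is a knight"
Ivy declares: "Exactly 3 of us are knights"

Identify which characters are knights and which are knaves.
Jack is a knight.
Noah is a knight.
Frank is a knight.
Grace is a knight.
Ivy is a knave.

Verification:
- Jack (knight) says "Grace tells the truth" - this is TRUE because Grace is a knight.
- Noah (knight) says "Grace and I are the same type" - this is TRUE because Noah is a knight and Grace is a knight.
- Frank (knight) says "Grace tells the truth" - this is TRUE because Grace is a knight.
- Grace (knight) says "At least one of us is a knight" - this is TRUE because Jack, Noah, Frank, and Grace are knights.
- Ivy (knave) says "Exactly 3 of us are knights" - this is FALSE (a lie) because there are 4 knights.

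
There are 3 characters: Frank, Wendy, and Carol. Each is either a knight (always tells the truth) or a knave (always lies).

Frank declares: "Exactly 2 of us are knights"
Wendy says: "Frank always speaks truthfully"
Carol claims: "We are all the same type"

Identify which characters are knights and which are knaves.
Frank is a knight.
Wendy is a knight.
Carol is a knave.

Verification:
- Frank (knight) says "Exactly 2 of us are knights" - this is TRUE because there are 2 knights.
- Wendy (knight) says "Frank always speaks truthfully" - this is TRUE because Frank is a knight.
- Carol (knave) says "We are all the same type" - this is FALSE (a lie) because Frank and Wendy are knights and Carol is a knave.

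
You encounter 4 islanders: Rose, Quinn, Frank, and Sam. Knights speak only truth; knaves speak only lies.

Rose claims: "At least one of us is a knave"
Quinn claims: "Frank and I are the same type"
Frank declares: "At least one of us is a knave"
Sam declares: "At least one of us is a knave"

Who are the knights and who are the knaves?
Rose is a knight.
Quinn is a knave.
Frank is a knight.
Sam is a knight.

Verification:
- Rose (knight) says "At least one of us is a knave" - this is TRUE because Quinn is a knave.
- Quinn (knave) says "Frank and I are the same type" - this is FALSE (a lie) because Quinn is a knave and Frank is a knight.
- Frank (knight) says "At least one of us is a knave" - this is TRUE because Quinn is a knave.
- Sam (knight) says "At least one of us is a knave" - this is TRUE because Quinn is a knave.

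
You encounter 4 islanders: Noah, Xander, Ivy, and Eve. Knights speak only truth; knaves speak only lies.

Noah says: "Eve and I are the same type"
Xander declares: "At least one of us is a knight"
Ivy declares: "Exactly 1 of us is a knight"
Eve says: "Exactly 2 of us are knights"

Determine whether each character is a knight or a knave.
Noah is a knave.
Xander is a knight.
Ivy is a knave.
Eve is a knight.

Verification:
- Noah (knave) says "Eve and I are the same type" - this is FALSE (a lie) because Noah is a knave and Eve is a knight.
- Xander (knight) says "At least one of us is a knight" - this is TRUE because Xander and Eve are knights.
- Ivy (knave) says "Exactly 1 of us is a knight" - this is FALSE (a lie) because there are 2 knights.
- Eve (knight) says "Exactly 2 of us are knights" - this is TRUE because there are 2 knights.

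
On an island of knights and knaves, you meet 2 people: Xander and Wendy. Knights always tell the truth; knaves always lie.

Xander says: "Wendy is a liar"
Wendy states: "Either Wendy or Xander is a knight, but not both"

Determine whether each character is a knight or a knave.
Xander is a knave.
Wendy is a knight.

Verification:
- Xander (knave) says "Wendy is a liar" - this is FALSE (a lie) because Wendy is a knight.
- Wendy (knight) says "Either Wendy or Xander is a knight, but not both" - this is TRUE because Wendy is a knight and Xander is a knave.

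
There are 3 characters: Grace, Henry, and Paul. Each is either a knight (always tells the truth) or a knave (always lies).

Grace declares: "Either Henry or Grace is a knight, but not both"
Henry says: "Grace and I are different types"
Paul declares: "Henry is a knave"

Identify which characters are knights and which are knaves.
Grace is a knave.
Henry is a knave.
Paul is a knight.

Verification:
- Grace (knave) says "Either Henry or Grace is a knight, but not both" - this is FALSE (a lie) because Henry is a knave and Grace is a knave.
- Henry (knave) says "Grace and I are different types" - this is FALSE (a lie) because Henry is a knave and Grace is a knave.
- Paul (knight) says "Henry is a knave" - this is TRUE because Henry is a knave.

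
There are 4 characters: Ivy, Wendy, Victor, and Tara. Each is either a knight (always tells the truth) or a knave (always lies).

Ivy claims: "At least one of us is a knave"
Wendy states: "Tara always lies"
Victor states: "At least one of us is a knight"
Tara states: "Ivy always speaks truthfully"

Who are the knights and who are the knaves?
Ivy is a knight.
Wendy is a knave.
Victor is a knight.
Tara is a knight.

Verification:
- Ivy (knight) says "At least one of us is a knave" - this is TRUE because Wendy is a knave.
- Wendy (knave) says "Tara always lies" - this is FALSE (a lie) because Tara is a knight.
- Victor (knight) says "At least one of us is a knight" - this is TRUE because Ivy, Victor, and Tara are knights.
- Tara (knight) says "Ivy always speaks truthfully" - this is TRUE because Ivy is a knight.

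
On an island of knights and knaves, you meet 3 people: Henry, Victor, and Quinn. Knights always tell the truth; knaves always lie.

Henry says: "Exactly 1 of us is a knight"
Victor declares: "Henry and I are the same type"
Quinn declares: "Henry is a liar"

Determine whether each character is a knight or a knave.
Henry is a knight.
Victor is a knave.
Quinn is a knave.

Verification:
- Henry (knight) says "Exactly 1 of us is a knight" - this is TRUE because there are 1 knights.
- Victor (knave) says "Henry and I are the same type" - this is FALSE (a lie) because Victor is a knave and Henry is a knight.
- Quinn (knave) says "Henry is a liar" - this is FALSE (a lie) because Henry is a knight.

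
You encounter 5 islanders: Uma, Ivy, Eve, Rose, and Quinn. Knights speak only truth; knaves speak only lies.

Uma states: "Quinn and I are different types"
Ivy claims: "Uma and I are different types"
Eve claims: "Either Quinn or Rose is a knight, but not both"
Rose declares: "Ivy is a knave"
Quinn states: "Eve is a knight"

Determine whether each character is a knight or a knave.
Uma is a knave.
Ivy is a knight.
Eve is a knave.
Rose is a knave.
Quinn is a knave.

Verification:
- Uma (knave) says "Quinn and I are different types" - this is FALSE (a lie) because Uma is a knave and Quinn is a knave.
- Ivy (knight) says "Uma and I are different types" - this is TRUE because Ivy is a knight and Uma is a knave.
- Eve (knave) says "Either Quinn or Rose is a knight, but not both" - this is FALSE (a lie) because Quinn is a knave and Rose is a knave.
- Rose (knave) says "Ivy is a knave" - this is FALSE (a lie) because Ivy is a knight.
- Quinn (knave) says "Eve is a knight" - this is FALSE (a lie) because Eve is a knave.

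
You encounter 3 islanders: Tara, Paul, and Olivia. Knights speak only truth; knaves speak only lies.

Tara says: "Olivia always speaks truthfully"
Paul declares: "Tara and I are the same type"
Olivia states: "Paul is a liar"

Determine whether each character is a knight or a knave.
Tara is a knight.
Paul is a knave.
Olivia is a knight.

Verification:
- Tara (knight) says "Olivia always speaks truthfully" - this is TRUE because Olivia is a knight.
- Paul (knave) says "Tara and I are the same type" - this is FALSE (a lie) because Paul is a knave and Tara is a knight.
- Olivia (knight) says "Paul is a liar" - this is TRUE because Paul is a knave.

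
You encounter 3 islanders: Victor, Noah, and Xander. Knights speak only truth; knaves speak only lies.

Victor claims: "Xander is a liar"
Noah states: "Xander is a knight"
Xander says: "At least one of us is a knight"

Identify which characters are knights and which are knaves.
Victor is a knave.
Noah is a knight.
Xander is a knight.

Verification:
- Victor (knave) says "Xander is a liar" - this is FALSE (a lie) because Xander is a knight.
- Noah (knight) says "Xander is a knight" - this is TRUE because Xander is a knight.
- Xander (knight) says "At least one of us is a knight" - this is TRUE because Noah and Xander are knights.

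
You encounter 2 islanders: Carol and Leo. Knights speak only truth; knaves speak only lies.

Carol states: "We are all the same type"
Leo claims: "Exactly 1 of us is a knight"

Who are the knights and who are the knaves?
Carol is a knave.
Leo is a knight.

Verification:
- Carol (knave) says "We are all the same type" - this is FALSE (a lie) because Leo is a knight and Carol is a knave.
- Leo (knight) says "Exactly 1 of us is a knight" - this is TRUE because there are 1 knights.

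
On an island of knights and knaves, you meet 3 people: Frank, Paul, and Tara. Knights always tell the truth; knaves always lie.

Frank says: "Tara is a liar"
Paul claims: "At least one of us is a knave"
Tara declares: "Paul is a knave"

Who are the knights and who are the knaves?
Frank is a knight.
Paul is a knight.
Tara is a knave.

Verification:
- Frank (knight) says "Tara is a liar" - this is TRUE because Tara is a knave.
- Paul (knight) says "At least one of us is a knave" - this is TRUE because Tara is a knave.
- Tara (knave) says "Paul is a knave" - this is FALSE (a lie) because Paul is a knight.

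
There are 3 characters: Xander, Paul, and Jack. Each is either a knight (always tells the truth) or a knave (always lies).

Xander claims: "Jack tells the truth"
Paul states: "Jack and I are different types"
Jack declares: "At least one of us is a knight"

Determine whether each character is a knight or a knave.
Xander is a knave.
Paul is a knave.
Jack is a knave.

Verification:
- Xander (knave) says "Jack tells the truth" - this is FALSE (a lie) because Jack is a knave.
- Paul (knave) says "Jack and I are different types" - this is FALSE (a lie) because Paul is a knave and Jack is a knave.
- Jack (knave) says "At least one of us is a knight" - this is FALSE (a lie) because no one is a knight.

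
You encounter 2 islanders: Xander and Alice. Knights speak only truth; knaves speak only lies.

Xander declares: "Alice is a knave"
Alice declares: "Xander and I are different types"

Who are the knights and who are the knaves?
Xander is a knave.
Alice is a knight.

Verification:
- Xander (knave) says "Alice is a knave" - this is FALSE (a lie) because Alice is a knight.
- Alice (knight) says "Xander and I are different types" - this is TRUE because Alice is a knight and Xander is a knave.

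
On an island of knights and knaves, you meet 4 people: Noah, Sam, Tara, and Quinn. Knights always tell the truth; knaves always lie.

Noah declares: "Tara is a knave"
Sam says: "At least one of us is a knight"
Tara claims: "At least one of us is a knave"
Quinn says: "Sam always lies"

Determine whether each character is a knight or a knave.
Noah is a knave.
Sam is a knight.
Tara is a knight.
Quinn is a knave.

Verification:
- Noah (knave) says "Tara is a knave" - this is FALSE (a lie) because Tara is a knight.
- Sam (knight) says "At least one of us is a knight" - this is TRUE because Sam and Tara are knights.
- Tara (knight) says "At least one of us is a knave" - this is TRUE because Noah and Quinn are knaves.
- Quinn (knave) says "Sam always lies" - this is FALSE (a lie) because Sam is a knight.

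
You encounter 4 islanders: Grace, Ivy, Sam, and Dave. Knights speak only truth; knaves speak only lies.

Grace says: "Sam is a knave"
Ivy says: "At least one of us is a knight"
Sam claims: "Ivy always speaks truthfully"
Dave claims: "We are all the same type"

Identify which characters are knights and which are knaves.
Grace is a knave.
Ivy is a knight.
Sam is a knight.
Dave is a knave.

Verification:
- Grace (knave) says "Sam is a knave" - this is FALSE (a lie) because Sam is a knight.
- Ivy (knight) says "At least one of us is a knight" - this is TRUE because Ivy and Sam are knights.
- Sam (knight) says "Ivy always speaks truthfully" - this is TRUE because Ivy is a knight.
- Dave (knave) says "We are all the same type" - this is FALSE (a lie) because Ivy and Sam are knights and Grace and Dave are knaves.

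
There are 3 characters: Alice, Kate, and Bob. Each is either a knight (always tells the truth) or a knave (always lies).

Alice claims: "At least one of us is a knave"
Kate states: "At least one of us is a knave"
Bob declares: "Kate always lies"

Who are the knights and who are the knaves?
Alice is a knight.
Kate is a knight.
Bob is a knave.

Verification:
- Alice (knight) says "At least one of us is a knave" - this is TRUE because Bob is a knave.
- Kate (knight) says "At least one of us is a knave" - this is TRUE because Bob is a knave.
- Bob (knave) says "Kate always lies" - this is FALSE (a lie) because Kate is a knight.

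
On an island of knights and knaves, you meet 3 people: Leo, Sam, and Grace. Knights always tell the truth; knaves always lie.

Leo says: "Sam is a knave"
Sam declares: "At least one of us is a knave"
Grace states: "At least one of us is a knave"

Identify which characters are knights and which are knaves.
Leo is a knave.
Sam is a knight.
Grace is a knight.

Verification:
- Leo (knave) says "Sam is a knave" - this is FALSE (a lie) because Sam is a knight.
- Sam (knight) says "At least one of us is a knave" - this is TRUE because Leo is a knave.
- Grace (knight) says "At least one of us is a knave" - this is TRUE because Leo is a knave.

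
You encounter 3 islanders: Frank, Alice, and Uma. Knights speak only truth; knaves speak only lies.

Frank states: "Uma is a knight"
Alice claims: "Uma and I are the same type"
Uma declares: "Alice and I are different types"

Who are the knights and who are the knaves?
Frank is a knight.
Alice is a knave.
Uma is a knight.

Verification:
- Frank (knight) says "Uma is a knight" - this is TRUE because Uma is a knight.
- Alice (knave) says "Uma and I are the same type" - this is FALSE (a lie) because Alice is a knave and Uma is a knight.
- Uma (knight) says "Alice and I are different types" - this is TRUE because Uma is a knight and Alice is a knave.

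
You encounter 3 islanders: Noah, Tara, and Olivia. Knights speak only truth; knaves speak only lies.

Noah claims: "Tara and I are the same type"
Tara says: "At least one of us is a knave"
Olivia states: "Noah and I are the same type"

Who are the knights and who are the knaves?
Noah is a knight.
Tara is a knight.
Olivia is a knave.

Verification:
- Noah (knight) says "Tara and I are the same type" - this is TRUE because Noah is a knight and Tara is a knight.
- Tara (knight) says "At least one of us is a knave" - this is TRUE because Olivia is a knave.
- Olivia (knave) says "Noah and I are the same type" - this is FALSE (a lie) because Olivia is a knave and Noah is a knight.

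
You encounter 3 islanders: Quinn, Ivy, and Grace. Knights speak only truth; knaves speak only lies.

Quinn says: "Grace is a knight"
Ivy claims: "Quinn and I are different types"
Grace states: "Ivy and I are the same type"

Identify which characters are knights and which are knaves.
Quinn is a knave.
Ivy is a knight.
Grace is a knave.

Verification:
- Quinn (knave) says "Grace is a knight" - this is FALSE (a lie) because Grace is a knave.
- Ivy (knight) says "Quinn and I are different types" - this is TRUE because Ivy is a knight and Quinn is a knave.
- Grace (knave) says "Ivy and I are the same type" - this is FALSE (a lie) because Grace is a knave and Ivy is a knight.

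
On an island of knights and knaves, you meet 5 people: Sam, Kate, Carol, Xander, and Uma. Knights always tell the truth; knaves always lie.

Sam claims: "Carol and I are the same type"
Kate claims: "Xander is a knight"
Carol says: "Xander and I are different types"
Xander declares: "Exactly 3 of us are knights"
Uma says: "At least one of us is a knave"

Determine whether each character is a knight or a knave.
Sam is a knave.
Kate is a knave.
Carol is a knight.
Xander is a knave.
Uma is a knight.

Verification:
- Sam (knave) says "Carol and I are the same type" - this is FALSE (a lie) because Sam is a knave and Carol is a knight.
- Kate (knave) says "Xander is a knight" - this is FALSE (a lie) because Xander is a knave.
- Carol (knight) says "Xander and I are different types" - this is TRUE because Carol is a knight and Xander is a knave.
- Xander (knave) says "Exactly 3 of us are knights" - this is FALSE (a lie) because there are 2 knights.
- Uma (knight) says "At least one of us is a knave" - this is TRUE because Sam, Kate, and Xander are knaves.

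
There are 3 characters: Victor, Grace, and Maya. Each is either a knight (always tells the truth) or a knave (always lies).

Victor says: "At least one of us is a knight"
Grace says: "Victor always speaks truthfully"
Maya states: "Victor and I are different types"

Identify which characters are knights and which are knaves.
Victor is a knave.
Grace is a knave.
Maya is a knave.

Verification:
- Victor (knave) says "At least one of us is a knight" - this is FALSE (a lie) because no one is a knight.
- Grace (knave) says "Victor always speaks truthfully" - this is FALSE (a lie) because Victor is a knave.
- Maya (knave) says "Victor and I are different types" - this is FALSE (a lie) because Maya is a knave and Victor is a knave.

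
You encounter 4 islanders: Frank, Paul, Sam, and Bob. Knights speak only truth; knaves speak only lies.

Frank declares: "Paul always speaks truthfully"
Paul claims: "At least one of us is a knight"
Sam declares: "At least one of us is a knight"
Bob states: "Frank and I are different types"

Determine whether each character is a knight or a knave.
Frank is a knave.
Paul is a knave.
Sam is a knave.
Bob is a knave.

Verification:
- Frank (knave) says "Paul always speaks truthfully" - this is FALSE (a lie) because Paul is a knave.
- Paul (knave) says "At least one of us is a knight" - this is FALSE (a lie) because no one is a knight.
- Sam (knave) says "At least one of us is a knight" - this is FALSE (a lie) because no one is a knight.
- Bob (knave) says "Frank and I are different types" - this is FALSE (a lie) because Bob is a knave and Frank is a knave.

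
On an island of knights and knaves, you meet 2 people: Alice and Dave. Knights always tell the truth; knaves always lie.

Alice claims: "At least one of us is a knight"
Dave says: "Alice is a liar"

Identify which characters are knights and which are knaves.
Alice is a knight.
Dave is a knave.

Verification:
- Alice (knight) says "At least one of us is a knight" - this is TRUE because Alice is a knight.
- Dave (knave) says "Alice is a liar" - this is FALSE (a lie) because Alice is a knight.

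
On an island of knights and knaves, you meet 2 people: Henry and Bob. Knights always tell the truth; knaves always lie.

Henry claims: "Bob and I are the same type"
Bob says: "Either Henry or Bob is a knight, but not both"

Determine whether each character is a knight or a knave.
Henry is a knave.
Bob is a knight.

Verification:
- Henry (knave) says "Bob and I are the same type" - this is FALSE (a lie) because Henry is a knave and Bob is a knight.
- Bob (knight) says "Either Henry or Bob is a knight, but not both" - this is TRUE because Henry is a knave and Bob is a knight.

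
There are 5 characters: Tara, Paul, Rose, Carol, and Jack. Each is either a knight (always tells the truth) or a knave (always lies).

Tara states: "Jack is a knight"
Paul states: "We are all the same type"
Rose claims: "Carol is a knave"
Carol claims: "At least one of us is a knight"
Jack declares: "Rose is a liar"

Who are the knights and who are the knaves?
Tara is a knight.
Paul is a knave.
Rose is a knave.
Carol is a knight.
Jack is a knight.

Verification:
- Tara (knight) says "Jack is a knight" - this is TRUE because Jack is a knight.
- Paul (knave) says "We are all the same type" - this is FALSE (a lie) because Tara, Carol, and Jack are knights and Paul and Rose are knaves.
- Rose (knave) says "Carol is a knave" - this is FALSE (a lie) because Carol is a knight.
- Carol (knight) says "At least one of us is a knight" - this is TRUE because Tara, Carol, and Jack are knights.
- Jack (knight) says "Rose is a liar" - this is TRUE because Rose is a knave.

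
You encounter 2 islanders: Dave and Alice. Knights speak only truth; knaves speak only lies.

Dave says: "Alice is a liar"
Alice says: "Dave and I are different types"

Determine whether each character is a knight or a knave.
Dave is a knave.
Alice is a knight.

Verification:
- Dave (knave) says "Alice is a liar" - this is FALSE (a lie) because Alice is a knight.
- Alice (knight) says "Dave and I are different types" - this is TRUE because Alice is a knight and Dave is a knave.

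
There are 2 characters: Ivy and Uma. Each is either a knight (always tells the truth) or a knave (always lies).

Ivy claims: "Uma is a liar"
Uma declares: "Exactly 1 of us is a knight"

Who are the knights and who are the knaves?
Ivy is a knave.
Uma is a knight.

Verification:
- Ivy (knave) says "Uma is a liar" - this is FALSE (a lie) because Uma is a knight.
- Uma (knight) says "Exactly 1 of us is a knight" - this is TRUE because there are 1 knights.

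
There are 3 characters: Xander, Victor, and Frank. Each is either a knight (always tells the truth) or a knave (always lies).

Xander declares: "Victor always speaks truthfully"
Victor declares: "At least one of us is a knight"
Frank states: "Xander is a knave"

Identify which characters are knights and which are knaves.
Xander is a knight.
Victor is a knight.
Frank is a knave.

Verification:
- Xander (knight) says "Victor always speaks truthfully" - this is TRUE because Victor is a knight.
- Victor (knight) says "At least one of us is a knight" - this is TRUE because Xander and Victor are knights.
- Frank (knave) says "Xander is a knave" - this is FALSE (a lie) because Xander is a knight.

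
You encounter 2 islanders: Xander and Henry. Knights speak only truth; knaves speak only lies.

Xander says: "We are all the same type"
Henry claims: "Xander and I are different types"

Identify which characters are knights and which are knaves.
Xander is a knave.
Henry is a knight.

Verification:
- Xander (knave) says "We are all the same type" - this is FALSE (a lie) because Henry is a knight and Xander is a knave.
- Henry (knight) says "Xander and I are different types" - this is TRUE because Henry is a knight and Xander is a knave.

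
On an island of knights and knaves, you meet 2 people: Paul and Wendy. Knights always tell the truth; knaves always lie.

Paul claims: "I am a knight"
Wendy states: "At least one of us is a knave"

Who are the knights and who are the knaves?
Paul is a knave.
Wendy is a knight.

Verification:
- Paul (knave) says "I am a knight" - this is FALSE (a lie) because Paul is a knave.
- Wendy (knight) says "At least one of us is a knave" - this is TRUE because Paul is a knave.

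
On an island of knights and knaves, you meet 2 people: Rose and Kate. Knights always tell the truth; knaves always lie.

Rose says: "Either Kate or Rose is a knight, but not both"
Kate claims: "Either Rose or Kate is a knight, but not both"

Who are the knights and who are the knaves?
Rose is a knave.
Kate is a knave.

Verification:
- Rose (knave) says "Either Kate or Rose is a knight, but not both" - this is FALSE (a lie) because Kate is a knave and Rose is a knave.
- Kate (knave) says "Either Rose or Kate is a knight, but not both" - this is FALSE (a lie) because Rose is a knave and Kate is a knave.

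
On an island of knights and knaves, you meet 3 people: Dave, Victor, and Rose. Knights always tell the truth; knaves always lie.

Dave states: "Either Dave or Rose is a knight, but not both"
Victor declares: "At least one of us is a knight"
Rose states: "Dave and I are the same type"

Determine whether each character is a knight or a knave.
Dave is a knight.
Victor is a knight.
Rose is a knave.

Verification:
- Dave (knight) says "Either Dave or Rose is a knight, but not both" - this is TRUE because Dave is a knight and Rose is a knave.
- Victor (knight) says "At least one of us is a knight" - this is TRUE because Dave and Victor are knights.
- Rose (knave) says "Dave and I are the same type" - this is FALSE (a lie) because Rose is a knave and Dave is a knight.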